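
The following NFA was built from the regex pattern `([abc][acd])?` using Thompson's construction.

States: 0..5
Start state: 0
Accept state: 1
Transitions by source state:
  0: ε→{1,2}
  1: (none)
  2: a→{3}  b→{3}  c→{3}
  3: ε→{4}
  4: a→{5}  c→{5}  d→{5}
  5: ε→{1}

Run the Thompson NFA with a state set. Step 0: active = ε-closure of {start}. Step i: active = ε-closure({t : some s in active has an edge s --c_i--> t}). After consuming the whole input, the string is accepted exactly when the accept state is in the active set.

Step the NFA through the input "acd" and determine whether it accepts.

initial (ε-close {0}): {0,1,2}
'a' @ 1: {3,4}
'c' @ 2: {1,5}  (accept∈set)
'd' @ 3: {}  — no active states
after full input: {}  (accept=1 not in)

Answer: REJECT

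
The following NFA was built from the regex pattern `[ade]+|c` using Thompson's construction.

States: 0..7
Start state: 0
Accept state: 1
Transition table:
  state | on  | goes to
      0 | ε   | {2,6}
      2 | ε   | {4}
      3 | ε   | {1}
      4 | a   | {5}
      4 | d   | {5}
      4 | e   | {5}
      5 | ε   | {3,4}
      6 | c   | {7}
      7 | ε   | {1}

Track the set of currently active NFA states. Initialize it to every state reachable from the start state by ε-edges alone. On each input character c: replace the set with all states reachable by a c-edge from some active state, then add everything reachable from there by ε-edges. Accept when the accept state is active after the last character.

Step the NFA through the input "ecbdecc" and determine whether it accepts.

S₀ = ε-closure({0}) = {0,2,4,6}
'e' @ 1: {1,3,4,5}  ✓accept
'c' @ 2: {}  — dead — no transitions
rest 'bdecc' ignored (set empty)
final: {}; accept 1 not in set

Answer: REJECT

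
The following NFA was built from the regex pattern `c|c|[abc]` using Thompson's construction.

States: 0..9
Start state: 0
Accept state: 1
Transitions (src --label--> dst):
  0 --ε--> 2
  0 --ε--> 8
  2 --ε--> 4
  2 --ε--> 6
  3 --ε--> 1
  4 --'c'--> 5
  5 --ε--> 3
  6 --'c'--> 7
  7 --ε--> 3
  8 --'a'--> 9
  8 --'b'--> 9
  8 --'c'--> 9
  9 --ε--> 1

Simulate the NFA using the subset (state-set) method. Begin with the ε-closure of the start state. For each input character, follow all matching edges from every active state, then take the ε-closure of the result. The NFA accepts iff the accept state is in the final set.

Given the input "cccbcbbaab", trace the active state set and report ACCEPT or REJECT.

Answer: REJECT

Steps:
initial (ε-close {0}): {0,2,4,6,8}
'c' @ 1: {1,3,5,7,9}  (accept∈set)
'c' @ 2: {}  — no active states
rest 'cbcbbaab' ignored (set empty)
final: {}; accept 1 not in set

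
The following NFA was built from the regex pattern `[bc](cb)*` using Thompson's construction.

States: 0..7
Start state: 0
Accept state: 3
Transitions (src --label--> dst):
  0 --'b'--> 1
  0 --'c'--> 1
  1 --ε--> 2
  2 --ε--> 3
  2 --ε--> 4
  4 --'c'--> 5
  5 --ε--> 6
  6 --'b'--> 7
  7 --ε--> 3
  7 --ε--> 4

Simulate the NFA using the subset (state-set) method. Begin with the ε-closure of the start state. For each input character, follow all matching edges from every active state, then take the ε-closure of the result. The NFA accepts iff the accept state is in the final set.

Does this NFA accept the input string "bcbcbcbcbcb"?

start: ε-closure({0}) = {0}
'b' @ 1: {1,2,3,4}  [accepting]
'c' @ 2: {5,6}
'b' @ 3: {3,4,7}  [accepting]
'c' @ 4: {5,6}
'b' @ 5: {3,4,7}  [accepting]
'c' @ 6: {5,6}
'b' @ 7: {3,4,7}  [accepting]
'c' @ 8: {5,6}
'b' @ 9: {3,4,7}  [accepting]
'c' @ 10: {5,6}
'b' @ 11: {3,4,7}  [accepting]
final: {3,4,7}; accept 3 in set

Answer: ACCEPT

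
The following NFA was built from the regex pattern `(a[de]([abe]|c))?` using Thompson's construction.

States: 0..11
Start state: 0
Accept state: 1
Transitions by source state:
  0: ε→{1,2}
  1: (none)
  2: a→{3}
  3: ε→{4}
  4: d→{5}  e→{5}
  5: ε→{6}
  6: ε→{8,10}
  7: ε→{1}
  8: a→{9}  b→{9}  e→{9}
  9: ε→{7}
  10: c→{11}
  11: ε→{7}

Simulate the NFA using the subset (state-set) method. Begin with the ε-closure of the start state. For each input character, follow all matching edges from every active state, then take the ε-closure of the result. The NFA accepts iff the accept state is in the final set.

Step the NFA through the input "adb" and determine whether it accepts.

initial (ε-close {0}): {0,1,2}
'a' @ 1: {3,4}
'd' @ 2: {5,6,8,10}
'b' @ 3: {1,7,9}  [accepting]
end set {1,7,9} — state 1 in

Answer: ACCEPT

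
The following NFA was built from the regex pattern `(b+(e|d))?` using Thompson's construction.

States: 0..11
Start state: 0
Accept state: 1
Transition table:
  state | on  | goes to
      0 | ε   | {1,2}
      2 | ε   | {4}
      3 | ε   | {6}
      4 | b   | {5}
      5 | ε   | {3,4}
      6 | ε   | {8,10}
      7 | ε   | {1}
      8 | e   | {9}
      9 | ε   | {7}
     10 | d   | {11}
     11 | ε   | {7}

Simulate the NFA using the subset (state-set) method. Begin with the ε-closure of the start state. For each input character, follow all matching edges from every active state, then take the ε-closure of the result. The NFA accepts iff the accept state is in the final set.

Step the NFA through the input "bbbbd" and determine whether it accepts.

Answer: ACCEPT

Derivation:
start: ε-closure({0}) = {0,1,2,4}
'b' @ 1: {3,4,5,6,8,10}
'b' @ 2: {3,4,5,6,8,10}
'b' @ 3: {3,4,5,6,8,10}
'b' @ 4: {3,4,5,6,8,10}
'd' @ 5: {1,7,11}  (accept∈set)
after full input: {1,7,11}  (accept=1 in)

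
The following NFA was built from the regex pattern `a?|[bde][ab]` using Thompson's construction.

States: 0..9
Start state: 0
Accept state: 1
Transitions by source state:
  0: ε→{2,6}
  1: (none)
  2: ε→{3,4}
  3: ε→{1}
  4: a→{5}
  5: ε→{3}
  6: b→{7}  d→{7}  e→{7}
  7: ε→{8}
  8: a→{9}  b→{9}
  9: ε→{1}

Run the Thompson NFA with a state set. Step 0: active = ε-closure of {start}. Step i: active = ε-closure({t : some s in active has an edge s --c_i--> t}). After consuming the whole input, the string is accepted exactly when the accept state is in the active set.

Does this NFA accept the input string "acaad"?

Answer: REJECT

Trace:
start: ε-closure({0}) = {0,1,2,3,4,6}
'a' @ 1: {1,3,5}  [accepting]
'c' @ 2: {}  — state set empty
rest 'aad' ignored (set empty)
after full input: {}  (accept=1 not in)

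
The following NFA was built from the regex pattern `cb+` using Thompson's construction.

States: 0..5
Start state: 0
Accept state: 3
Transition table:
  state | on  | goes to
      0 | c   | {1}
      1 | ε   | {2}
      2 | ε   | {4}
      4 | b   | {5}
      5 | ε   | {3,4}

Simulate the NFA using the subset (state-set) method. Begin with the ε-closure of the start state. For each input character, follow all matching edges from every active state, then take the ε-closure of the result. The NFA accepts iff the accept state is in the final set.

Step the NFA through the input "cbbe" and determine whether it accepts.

Answer: REJECT

Derivation:
start: ε-closure({0}) = {0}
'c' @ 1: {1,2,4}
'b' @ 2: {3,4,5}  (accept∈set)
'b' @ 3: {3,4,5}  (accept∈set)
'e' @ 4: {}  — state set empty
after full input: {}  (accept=3 not in)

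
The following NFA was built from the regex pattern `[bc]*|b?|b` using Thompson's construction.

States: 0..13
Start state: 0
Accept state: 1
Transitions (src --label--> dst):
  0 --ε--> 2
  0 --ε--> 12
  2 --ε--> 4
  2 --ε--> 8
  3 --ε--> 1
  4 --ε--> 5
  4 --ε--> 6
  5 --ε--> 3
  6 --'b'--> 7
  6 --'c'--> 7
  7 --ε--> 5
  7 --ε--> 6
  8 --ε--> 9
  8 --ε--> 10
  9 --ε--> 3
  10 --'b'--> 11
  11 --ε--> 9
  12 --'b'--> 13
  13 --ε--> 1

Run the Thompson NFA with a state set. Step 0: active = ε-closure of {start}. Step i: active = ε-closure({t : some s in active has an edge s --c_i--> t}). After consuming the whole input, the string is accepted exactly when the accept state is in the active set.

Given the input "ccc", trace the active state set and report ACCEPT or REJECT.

initial (ε-close {0}): {0,1,2,3,4,5,6,8,9,10,12}
'c' @ 1: {1,3,5,6,7}  (accept∈set)
'c' @ 2: {1,3,5,6,7}  (accept∈set)
'c' @ 3: {1,3,5,6,7}  (accept∈set)
end set {1,3,5,6,7} — state 1 in

Answer: ACCEPT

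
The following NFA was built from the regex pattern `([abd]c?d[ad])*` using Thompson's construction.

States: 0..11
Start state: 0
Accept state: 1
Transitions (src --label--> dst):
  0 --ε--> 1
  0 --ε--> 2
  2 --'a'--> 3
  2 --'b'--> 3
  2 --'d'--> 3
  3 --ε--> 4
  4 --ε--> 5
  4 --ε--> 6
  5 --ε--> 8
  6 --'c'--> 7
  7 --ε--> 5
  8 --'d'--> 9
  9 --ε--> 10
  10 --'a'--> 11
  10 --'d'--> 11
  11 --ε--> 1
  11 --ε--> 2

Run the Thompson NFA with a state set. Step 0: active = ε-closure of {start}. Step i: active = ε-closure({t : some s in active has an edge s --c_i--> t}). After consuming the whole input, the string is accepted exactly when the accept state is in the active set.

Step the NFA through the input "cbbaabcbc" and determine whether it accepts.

Answer: REJECT

Derivation:
S₀ = ε-closure({0}) = {0,1,2}
'c' @ 1: {}  — dead — no transitions
rest 'bbaabcbc' ignored (set empty)
after full input: {}  (accept=1 not in)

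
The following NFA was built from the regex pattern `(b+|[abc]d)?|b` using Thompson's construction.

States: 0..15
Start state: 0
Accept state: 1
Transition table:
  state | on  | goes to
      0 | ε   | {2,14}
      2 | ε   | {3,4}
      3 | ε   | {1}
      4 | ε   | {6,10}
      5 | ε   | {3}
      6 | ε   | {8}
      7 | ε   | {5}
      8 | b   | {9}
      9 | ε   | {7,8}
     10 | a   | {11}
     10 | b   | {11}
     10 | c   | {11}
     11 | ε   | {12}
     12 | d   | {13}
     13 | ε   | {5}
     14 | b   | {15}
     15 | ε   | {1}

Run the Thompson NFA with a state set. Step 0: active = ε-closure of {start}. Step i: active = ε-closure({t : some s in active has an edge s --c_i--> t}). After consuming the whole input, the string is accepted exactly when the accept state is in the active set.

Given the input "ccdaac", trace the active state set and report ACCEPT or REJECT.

Answer: REJECT

Trace:
initial (ε-close {0}): {0,1,2,3,4,6,8,10,14}
'c' @ 1: {11,12}
'c' @ 2: {}  — no active states
rest 'daac' ignored (set empty)
final: {}; accept 1 not in set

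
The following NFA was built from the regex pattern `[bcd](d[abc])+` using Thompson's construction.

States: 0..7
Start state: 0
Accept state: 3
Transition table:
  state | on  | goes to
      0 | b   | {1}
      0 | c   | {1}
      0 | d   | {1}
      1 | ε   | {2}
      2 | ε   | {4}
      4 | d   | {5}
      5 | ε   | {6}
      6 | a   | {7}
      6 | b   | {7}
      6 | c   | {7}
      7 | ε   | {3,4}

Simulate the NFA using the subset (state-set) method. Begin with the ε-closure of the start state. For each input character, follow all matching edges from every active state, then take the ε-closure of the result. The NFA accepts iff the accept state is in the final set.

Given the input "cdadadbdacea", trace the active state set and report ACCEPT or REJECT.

Answer: REJECT

Derivation:
start: ε-closure({0}) = {0}
'c' @ 1: {1,2,4}
'd' @ 2: {5,6}
'a' @ 3: {3,4,7}  (accept∈set)
'd' @ 4: {5,6}
'a' @ 5: {3,4,7}  (accept∈set)
'd' @ 6: {5,6}
'b' @ 7: {3,4,7}  (accept∈set)
'd' @ 8: {5,6}
'a' @ 9: {3,4,7}  (accept∈set)
'c' @ 10: {}  — dead — no transitions
rest 'ea' ignored (set empty)
final: {}; accept 3 not in set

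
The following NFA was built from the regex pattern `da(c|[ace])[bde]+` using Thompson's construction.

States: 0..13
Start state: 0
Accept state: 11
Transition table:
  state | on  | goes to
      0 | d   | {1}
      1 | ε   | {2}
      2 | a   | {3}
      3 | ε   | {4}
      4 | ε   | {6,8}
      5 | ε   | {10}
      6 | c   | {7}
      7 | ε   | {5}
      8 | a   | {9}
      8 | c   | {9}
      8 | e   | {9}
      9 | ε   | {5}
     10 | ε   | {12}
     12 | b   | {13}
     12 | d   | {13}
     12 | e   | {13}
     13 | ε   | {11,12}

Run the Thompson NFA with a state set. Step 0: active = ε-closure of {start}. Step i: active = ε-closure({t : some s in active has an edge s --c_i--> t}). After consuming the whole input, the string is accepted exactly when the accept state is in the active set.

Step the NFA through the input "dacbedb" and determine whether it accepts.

start: ε-closure({0}) = {0}
'd' @ 1: {1,2}
'a' @ 2: {3,4,6,8}
'c' @ 3: {5,7,9,10,12}
'b' @ 4: {11,12,13}  ✓accept
'e' @ 5: {11,12,13}  ✓accept
'd' @ 6: {11,12,13}  ✓accept
'b' @ 7: {11,12,13}  ✓accept
after full input: {11,12,13}  (accept=11 in)

Answer: ACCEPT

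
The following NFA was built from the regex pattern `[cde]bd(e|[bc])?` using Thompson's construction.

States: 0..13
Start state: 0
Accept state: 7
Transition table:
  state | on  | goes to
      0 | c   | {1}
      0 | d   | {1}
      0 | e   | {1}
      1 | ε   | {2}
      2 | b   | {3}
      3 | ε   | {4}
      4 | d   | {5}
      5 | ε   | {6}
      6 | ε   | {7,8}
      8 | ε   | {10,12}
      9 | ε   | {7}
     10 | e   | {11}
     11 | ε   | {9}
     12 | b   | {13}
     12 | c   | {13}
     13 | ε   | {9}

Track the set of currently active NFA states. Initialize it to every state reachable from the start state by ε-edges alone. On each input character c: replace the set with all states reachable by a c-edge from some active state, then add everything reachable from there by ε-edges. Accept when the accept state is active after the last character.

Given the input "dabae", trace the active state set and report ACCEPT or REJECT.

Answer: REJECT

Trace:
initial (ε-close {0}): {0}
'd' @ 1: {1,2}
'a' @ 2: {}  — no active states
rest 'bae' ignored (set empty)
after full input: {}  (accept=7 not in)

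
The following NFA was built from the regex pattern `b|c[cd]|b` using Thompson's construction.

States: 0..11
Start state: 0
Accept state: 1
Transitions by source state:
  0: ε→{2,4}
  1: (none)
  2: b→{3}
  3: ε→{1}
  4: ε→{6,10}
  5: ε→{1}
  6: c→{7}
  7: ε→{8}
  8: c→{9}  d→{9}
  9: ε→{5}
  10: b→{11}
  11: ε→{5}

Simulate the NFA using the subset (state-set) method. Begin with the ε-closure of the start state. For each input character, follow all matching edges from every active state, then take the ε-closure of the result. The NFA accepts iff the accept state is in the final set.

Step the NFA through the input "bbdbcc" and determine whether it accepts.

Answer: REJECT

Steps:
S₀ = ε-closure({0}) = {0,2,4,6,10}
'b' @ 1: {1,3,5,11}  [accepting]
'b' @ 2: {}  — no active states
rest 'dbcc' ignored (set empty)
after full input: {}  (accept=1 not in)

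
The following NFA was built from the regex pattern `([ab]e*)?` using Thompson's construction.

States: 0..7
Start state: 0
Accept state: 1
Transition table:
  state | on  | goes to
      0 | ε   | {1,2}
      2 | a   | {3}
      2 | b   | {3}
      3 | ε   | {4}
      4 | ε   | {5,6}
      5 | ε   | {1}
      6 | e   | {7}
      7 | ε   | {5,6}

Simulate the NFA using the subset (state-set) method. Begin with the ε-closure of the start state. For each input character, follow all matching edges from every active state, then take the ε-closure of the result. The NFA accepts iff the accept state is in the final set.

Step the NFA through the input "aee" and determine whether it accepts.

Answer: ACCEPT

Steps:
initial (ε-close {0}): {0,1,2}
'a' @ 1: {1,3,4,5,6}  (accept∈set)
'e' @ 2: {1,5,6,7}  (accept∈set)
'e' @ 3: {1,5,6,7}  (accept∈set)
end set {1,5,6,7} — state 1 in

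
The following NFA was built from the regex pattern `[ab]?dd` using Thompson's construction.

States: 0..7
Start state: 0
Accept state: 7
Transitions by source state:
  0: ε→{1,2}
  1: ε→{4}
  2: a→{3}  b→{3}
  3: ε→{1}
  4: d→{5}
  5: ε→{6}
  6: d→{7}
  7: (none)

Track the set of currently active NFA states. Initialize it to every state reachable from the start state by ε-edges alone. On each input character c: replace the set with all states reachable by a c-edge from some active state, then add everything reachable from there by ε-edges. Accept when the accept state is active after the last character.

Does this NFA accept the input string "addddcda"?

Answer: REJECT

Trace:
initial (ε-close {0}): {0,1,2,4}
'a' @ 1: {1,3,4}
'd' @ 2: {5,6}
'd' @ 3: {7}  ✓accept
'd' @ 4: {}  — dead — no transitions
rest 'dcda' ignored (set empty)
end set {} — state 7 not in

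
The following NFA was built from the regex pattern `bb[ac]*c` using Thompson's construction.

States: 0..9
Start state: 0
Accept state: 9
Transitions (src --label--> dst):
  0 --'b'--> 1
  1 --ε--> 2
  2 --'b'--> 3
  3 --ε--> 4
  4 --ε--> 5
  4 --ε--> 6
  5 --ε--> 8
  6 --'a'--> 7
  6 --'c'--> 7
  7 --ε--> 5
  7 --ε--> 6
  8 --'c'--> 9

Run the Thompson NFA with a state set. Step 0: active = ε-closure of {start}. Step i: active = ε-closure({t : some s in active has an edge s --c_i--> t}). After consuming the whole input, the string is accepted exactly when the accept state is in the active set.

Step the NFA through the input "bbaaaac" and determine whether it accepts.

Answer: ACCEPT

Derivation:
initial (ε-close {0}): {0}
'b' @ 1: {1,2}
'b' @ 2: {3,4,5,6,8}
'a' @ 3: {5,6,7,8}
'a' @ 4: {5,6,7,8}
'a' @ 5: {5,6,7,8}
'a' @ 6: {5,6,7,8}
'c' @ 7: {5,6,7,8,9}  [accepting]
after full input: {5,6,7,8,9}  (accept=9 in)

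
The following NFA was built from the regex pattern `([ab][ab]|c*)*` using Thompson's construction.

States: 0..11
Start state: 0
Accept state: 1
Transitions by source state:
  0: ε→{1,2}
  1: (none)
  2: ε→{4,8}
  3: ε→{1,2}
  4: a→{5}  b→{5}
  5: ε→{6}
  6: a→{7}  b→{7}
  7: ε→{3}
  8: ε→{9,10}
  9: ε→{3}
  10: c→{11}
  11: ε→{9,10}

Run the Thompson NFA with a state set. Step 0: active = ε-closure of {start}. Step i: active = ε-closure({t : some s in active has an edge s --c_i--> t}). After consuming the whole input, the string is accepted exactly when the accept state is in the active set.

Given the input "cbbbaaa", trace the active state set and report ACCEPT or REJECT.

initial (ε-close {0}): {0,1,2,3,4,8,9,10}
'c' @ 1: {1,2,3,4,8,9,10,11}  [accepting]
'b' @ 2: {5,6}
'b' @ 3: {1,2,3,4,7,8,9,10}  [accepting]
'b' @ 4: {5,6}
'a' @ 5: {1,2,3,4,7,8,9,10}  [accepting]
'a' @ 6: {5,6}
'a' @ 7: {1,2,3,4,7,8,9,10}  [accepting]
final: {1,2,3,4,7,8,9,10}; accept 1 in set

Answer: ACCEPT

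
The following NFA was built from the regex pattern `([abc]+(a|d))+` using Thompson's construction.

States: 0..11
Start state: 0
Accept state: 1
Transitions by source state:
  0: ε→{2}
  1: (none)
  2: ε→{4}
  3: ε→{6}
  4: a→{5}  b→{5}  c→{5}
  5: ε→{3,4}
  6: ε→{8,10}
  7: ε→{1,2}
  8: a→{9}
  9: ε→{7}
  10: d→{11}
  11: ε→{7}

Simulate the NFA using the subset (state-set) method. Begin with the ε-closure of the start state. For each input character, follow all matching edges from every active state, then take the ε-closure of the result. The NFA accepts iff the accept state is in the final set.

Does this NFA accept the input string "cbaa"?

Answer: ACCEPT

Derivation:
S₀ = ε-closure({0}) = {0,2,4}
'c' @ 1: {3,4,5,6,8,10}
'b' @ 2: {3,4,5,6,8,10}
'a' @ 3: {1,2,3,4,5,6,7,8,9,10}  (accept∈set)
'a' @ 4: {1,2,3,4,5,6,7,8,9,10}  (accept∈set)
final: {1,2,3,4,5,6,7,8,9,10}; accept 1 in set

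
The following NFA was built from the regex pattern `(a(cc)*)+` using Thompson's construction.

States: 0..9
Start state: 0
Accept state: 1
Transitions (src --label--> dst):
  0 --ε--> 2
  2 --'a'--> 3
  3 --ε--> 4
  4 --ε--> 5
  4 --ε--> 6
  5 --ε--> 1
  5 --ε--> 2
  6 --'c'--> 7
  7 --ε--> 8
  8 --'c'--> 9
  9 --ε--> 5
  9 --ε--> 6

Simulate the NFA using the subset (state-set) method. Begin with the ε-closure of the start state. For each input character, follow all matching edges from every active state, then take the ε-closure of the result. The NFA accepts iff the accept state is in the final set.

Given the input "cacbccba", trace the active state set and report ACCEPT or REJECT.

S₀ = ε-closure({0}) = {0,2}
'c' @ 1: {}  — no active states
rest 'acbccba' ignored (set empty)
final: {}; accept 1 not in set

Answer: REJECT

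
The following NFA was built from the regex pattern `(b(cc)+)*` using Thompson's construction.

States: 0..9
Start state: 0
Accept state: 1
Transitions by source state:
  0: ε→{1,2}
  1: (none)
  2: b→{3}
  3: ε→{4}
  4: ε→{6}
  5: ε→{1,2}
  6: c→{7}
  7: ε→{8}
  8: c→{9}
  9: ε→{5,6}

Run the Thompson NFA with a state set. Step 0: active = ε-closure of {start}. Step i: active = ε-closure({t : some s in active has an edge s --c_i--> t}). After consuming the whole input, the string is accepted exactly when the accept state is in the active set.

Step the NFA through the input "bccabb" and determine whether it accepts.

Answer: REJECT

Steps:
initial (ε-close {0}): {0,1,2}
'b' @ 1: {3,4,6}
'c' @ 2: {7,8}
'c' @ 3: {1,2,5,6,9}  [accepting]
'a' @ 4: {}  — state set empty
rest 'bb' ignored (set empty)
final: {}; accept 1 not in set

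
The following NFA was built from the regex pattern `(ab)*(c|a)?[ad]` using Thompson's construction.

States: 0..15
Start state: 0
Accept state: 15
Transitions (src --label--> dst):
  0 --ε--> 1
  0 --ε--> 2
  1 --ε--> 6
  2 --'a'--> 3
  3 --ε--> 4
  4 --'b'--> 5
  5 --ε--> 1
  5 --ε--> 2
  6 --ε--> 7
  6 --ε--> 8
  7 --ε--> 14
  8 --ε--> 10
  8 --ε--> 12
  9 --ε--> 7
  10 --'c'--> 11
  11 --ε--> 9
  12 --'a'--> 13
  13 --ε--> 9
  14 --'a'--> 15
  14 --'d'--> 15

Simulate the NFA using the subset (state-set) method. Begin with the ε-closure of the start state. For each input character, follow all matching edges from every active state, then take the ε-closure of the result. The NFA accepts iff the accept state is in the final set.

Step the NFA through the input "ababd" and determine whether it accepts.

start: ε-closure({0}) = {0,1,2,6,7,8,10,12,14}
'a' @ 1: {3,4,7,9,13,14,15}  ✓accept
'b' @ 2: {1,2,5,6,7,8,10,12,14}
'a' @ 3: {3,4,7,9,13,14,15}  ✓accept
'b' @ 4: {1,2,5,6,7,8,10,12,14}
'd' @ 5: {15}  ✓accept
final: {15}; accept 15 in set

Answer: ACCEPT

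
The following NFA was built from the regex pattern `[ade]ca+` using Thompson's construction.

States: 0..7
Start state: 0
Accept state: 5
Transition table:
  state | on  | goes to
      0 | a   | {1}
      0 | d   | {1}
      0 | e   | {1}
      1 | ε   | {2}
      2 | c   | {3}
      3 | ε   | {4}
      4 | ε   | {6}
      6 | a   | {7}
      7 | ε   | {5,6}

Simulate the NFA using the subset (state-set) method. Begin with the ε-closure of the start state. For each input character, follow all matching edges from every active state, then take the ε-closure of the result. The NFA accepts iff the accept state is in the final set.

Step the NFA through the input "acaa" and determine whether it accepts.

Answer: ACCEPT

Trace:
S₀ = ε-closure({0}) = {0}
'a' @ 1: {1,2}
'c' @ 2: {3,4,6}
'a' @ 3: {5,6,7}  (accept∈set)
'a' @ 4: {5,6,7}  (accept∈set)
after full input: {5,6,7}  (accept=5 in)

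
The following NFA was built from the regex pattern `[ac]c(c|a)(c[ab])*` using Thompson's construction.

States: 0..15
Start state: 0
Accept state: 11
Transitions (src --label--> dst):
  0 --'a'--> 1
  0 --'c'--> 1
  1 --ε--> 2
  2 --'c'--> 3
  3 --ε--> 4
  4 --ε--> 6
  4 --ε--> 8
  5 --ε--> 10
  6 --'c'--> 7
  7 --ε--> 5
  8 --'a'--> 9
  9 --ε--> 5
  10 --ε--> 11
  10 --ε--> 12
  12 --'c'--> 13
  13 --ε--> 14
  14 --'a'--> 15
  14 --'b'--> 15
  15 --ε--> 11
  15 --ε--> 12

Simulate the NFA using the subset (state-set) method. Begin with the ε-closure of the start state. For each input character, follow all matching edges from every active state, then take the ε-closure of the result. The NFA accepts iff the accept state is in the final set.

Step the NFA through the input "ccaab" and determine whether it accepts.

initial (ε-close {0}): {0}
'c' @ 1: {1,2}
'c' @ 2: {3,4,6,8}
'a' @ 3: {5,9,10,11,12}  [accepting]
'a' @ 4: {}  — no active states
rest 'b' ignored (set empty)
final: {}; accept 11 not in set

Answer: REJECT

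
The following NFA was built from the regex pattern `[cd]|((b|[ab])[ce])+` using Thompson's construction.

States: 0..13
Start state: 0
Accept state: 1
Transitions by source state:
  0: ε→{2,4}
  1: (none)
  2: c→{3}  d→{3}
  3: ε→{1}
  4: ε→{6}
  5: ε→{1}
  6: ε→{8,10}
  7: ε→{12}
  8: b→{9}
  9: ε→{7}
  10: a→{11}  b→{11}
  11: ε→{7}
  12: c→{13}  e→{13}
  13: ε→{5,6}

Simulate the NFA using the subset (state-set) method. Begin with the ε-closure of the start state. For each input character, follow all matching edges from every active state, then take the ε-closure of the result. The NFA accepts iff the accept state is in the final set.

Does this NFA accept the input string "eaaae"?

Answer: REJECT

Trace:
start: ε-closure({0}) = {0,2,4,6,8,10}
'e' @ 1: {}  — state set empty
rest 'aaae' ignored (set empty)
final: {}; accept 1 not in set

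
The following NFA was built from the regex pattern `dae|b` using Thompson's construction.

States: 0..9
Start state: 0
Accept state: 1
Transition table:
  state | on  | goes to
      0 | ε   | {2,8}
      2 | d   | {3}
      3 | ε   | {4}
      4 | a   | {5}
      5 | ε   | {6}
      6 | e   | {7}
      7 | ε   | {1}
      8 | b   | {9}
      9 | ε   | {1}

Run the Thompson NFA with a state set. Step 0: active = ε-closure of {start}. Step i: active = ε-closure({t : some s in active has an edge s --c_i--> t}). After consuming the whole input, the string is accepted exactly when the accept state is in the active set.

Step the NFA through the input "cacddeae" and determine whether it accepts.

Answer: REJECT

Trace:
S₀ = ε-closure({0}) = {0,2,8}
'c' @ 1: {}  — dead — no transitions
rest 'acddeae' ignored (set empty)
after full input: {}  (accept=1 not in)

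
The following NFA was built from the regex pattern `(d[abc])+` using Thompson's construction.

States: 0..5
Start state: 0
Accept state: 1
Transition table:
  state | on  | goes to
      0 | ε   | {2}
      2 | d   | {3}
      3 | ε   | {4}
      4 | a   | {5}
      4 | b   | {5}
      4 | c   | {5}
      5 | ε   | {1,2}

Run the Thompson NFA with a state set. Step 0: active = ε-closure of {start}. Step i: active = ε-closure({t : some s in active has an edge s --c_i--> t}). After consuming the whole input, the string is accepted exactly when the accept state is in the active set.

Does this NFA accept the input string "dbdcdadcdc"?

initial (ε-close {0}): {0,2}
'd' @ 1: {3,4}
'b' @ 2: {1,2,5}  ✓accept
'd' @ 3: {3,4}
'c' @ 4: {1,2,5}  ✓accept
'd' @ 5: {3,4}
'a' @ 6: {1,2,5}  ✓accept
'd' @ 7: {3,4}
'c' @ 8: {1,2,5}  ✓accept
'd' @ 9: {3,4}
'c' @ 10: {1,2,5}  ✓accept
end set {1,2,5} — state 1 in

Answer: ACCEPT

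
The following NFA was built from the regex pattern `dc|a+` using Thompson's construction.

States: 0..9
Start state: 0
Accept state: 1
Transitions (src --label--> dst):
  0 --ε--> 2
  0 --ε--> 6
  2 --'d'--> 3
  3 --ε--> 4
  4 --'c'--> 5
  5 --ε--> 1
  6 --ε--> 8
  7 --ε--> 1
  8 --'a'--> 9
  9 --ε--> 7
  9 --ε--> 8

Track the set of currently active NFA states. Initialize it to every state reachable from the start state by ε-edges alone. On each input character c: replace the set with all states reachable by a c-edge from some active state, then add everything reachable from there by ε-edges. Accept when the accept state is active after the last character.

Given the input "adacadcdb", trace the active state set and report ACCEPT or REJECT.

S₀ = ε-closure({0}) = {0,2,6,8}
'a' @ 1: {1,7,8,9}  [accepting]
'd' @ 2: {}  — state set empty
rest 'acadcdb' ignored (set empty)
end set {} — state 1 not in

Answer: REJECT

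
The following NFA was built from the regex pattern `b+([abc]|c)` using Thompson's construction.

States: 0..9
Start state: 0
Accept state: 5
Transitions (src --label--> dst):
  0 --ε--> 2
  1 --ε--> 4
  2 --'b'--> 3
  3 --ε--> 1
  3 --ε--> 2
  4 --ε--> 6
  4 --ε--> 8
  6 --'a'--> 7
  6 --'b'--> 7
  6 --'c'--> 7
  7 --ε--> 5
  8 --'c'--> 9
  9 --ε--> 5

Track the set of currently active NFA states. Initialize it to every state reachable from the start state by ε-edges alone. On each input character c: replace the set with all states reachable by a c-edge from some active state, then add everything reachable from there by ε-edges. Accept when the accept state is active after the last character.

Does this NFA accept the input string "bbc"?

initial (ε-close {0}): {0,2}
'b' @ 1: {1,2,3,4,6,8}
'b' @ 2: {1,2,3,4,5,6,7,8}  [accepting]
'c' @ 3: {5,7,9}  [accepting]
final: {5,7,9}; accept 5 in set

Answer: ACCEPT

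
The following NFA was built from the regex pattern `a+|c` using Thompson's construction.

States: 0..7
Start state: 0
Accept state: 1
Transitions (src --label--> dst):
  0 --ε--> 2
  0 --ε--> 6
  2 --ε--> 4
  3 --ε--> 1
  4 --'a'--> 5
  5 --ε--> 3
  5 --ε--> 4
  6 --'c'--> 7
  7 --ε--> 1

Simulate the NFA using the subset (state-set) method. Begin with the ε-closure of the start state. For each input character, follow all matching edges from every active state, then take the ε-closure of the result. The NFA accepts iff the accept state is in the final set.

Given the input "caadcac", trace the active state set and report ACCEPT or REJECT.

start: ε-closure({0}) = {0,2,4,6}
'c' @ 1: {1,7}  ✓accept
'a' @ 2: {}  — dead — no transitions
rest 'adcac' ignored (set empty)
after full input: {}  (accept=1 not in)

Answer: REJECT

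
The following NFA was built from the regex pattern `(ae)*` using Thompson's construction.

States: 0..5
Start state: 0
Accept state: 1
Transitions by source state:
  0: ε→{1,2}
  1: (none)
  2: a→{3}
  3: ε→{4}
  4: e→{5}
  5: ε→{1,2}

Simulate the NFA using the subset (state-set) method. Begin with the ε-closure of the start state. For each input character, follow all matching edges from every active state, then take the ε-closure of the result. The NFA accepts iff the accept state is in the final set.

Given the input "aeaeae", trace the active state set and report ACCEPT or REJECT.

start: ε-closure({0}) = {0,1,2}
'a' @ 1: {3,4}
'e' @ 2: {1,2,5}  (accept∈set)
'a' @ 3: {3,4}
'e' @ 4: {1,2,5}  (accept∈set)
'a' @ 5: {3,4}
'e' @ 6: {1,2,5}  (accept∈set)
final: {1,2,5}; accept 1 in set

Answer: ACCEPT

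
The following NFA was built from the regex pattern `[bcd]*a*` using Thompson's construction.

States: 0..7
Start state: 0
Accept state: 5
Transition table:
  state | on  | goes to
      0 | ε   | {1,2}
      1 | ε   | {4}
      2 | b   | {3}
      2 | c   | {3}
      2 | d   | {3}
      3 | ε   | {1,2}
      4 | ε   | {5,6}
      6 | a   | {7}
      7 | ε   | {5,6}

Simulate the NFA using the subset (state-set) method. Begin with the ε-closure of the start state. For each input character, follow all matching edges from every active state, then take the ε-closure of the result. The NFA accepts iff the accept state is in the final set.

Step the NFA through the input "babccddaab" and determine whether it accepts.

Answer: REJECT

Steps:
start: ε-closure({0}) = {0,1,2,4,5,6}
'b' @ 1: {1,2,3,4,5,6}  ✓accept
'a' @ 2: {5,6,7}  ✓accept
'b' @ 3: {}  — no active states
rest 'ccddaab' ignored (set empty)
end set {} — state 5 not in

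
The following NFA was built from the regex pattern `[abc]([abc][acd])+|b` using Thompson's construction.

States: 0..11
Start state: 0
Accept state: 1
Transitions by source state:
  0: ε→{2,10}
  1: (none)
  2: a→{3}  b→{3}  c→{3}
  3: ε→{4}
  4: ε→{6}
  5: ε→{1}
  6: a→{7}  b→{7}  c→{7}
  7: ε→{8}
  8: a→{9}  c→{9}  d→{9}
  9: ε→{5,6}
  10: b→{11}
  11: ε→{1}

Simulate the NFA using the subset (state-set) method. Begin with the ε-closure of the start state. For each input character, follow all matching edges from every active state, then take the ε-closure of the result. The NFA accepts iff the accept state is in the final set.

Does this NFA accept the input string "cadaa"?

S₀ = ε-closure({0}) = {0,2,10}
'c' @ 1: {3,4,6}
'a' @ 2: {7,8}
'd' @ 3: {1,5,6,9}  [accepting]
'a' @ 4: {7,8}
'a' @ 5: {1,5,6,9}  [accepting]
final: {1,5,6,9}; accept 1 in set

Answer: ACCEPT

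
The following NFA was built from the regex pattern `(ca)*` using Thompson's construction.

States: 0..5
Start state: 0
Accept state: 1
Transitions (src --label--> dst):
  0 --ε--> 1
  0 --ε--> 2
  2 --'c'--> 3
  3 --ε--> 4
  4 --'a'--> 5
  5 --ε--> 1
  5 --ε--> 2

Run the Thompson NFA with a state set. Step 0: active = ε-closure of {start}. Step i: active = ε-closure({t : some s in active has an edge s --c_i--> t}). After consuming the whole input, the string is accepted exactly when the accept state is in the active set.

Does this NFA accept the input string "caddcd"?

S₀ = ε-closure({0}) = {0,1,2}
'c' @ 1: {3,4}
'a' @ 2: {1,2,5}  ✓accept
'd' @ 3: {}  — state set empty
rest 'dcd' ignored (set empty)
final: {}; accept 1 not in set

Answer: REJECT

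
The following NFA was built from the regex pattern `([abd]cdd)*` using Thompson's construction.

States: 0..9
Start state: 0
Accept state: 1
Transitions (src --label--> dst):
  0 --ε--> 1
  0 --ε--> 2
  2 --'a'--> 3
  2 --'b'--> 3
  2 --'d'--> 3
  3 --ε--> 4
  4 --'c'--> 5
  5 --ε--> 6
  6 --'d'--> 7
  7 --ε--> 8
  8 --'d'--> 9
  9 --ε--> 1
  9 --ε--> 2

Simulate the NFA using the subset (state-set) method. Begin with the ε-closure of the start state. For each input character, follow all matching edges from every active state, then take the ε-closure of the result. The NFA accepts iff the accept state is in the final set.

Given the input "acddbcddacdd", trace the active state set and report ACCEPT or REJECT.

S₀ = ε-closure({0}) = {0,1,2}
'a' @ 1: {3,4}
'c' @ 2: {5,6}
'd' @ 3: {7,8}
'd' @ 4: {1,2,9}  [accepting]
'b' @ 5: {3,4}
'c' @ 6: {5,6}
'd' @ 7: {7,8}
'd' @ 8: {1,2,9}  [accepting]
'a' @ 9: {3,4}
'c' @ 10: {5,6}
'd' @ 11: {7,8}
'd' @ 12: {1,2,9}  [accepting]
end set {1,2,9} — state 1 in

Answer: ACCEPT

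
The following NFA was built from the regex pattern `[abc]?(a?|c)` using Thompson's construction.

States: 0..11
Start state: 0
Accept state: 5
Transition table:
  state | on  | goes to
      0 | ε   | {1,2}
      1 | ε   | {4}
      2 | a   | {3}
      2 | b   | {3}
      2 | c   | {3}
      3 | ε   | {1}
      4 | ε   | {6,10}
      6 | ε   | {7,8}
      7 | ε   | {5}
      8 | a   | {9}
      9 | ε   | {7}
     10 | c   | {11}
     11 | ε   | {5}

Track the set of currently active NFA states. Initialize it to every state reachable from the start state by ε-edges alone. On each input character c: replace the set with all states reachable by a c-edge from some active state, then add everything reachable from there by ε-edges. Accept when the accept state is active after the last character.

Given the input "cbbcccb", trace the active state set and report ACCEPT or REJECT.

Answer: REJECT

Trace:
initial (ε-close {0}): {0,1,2,4,5,6,7,8,10}
'c' @ 1: {1,3,4,5,6,7,8,10,11}  ✓accept
'b' @ 2: {}  — dead — no transitions
rest 'bcccb' ignored (set empty)
after full input: {}  (accept=5 not in)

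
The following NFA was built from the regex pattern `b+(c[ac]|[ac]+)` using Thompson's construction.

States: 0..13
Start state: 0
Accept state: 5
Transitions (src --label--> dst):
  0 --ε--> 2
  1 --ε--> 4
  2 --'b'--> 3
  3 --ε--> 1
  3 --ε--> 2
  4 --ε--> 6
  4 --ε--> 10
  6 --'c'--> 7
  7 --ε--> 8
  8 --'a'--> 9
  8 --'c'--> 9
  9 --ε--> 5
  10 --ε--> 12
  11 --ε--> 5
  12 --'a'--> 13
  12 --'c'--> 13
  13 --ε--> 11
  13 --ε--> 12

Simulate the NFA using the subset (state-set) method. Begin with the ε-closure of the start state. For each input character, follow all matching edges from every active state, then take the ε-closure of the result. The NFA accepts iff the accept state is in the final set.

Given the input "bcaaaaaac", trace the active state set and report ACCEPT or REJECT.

S₀ = ε-closure({0}) = {0,2}
'b' @ 1: {1,2,3,4,6,10,12}
'c' @ 2: {5,7,8,11,12,13}  (accept∈set)
'a' @ 3: {5,9,11,12,13}  (accept∈set)
'a' @ 4: {5,11,12,13}  (accept∈set)
'a' @ 5: {5,11,12,13}  (accept∈set)
'a' @ 6: {5,11,12,13}  (accept∈set)
'a' @ 7: {5,11,12,13}  (accept∈set)
'a' @ 8: {5,11,12,13}  (accept∈set)
'c' @ 9: {5,11,12,13}  (accept∈set)
final: {5,11,12,13}; accept 5 in set

Answer: ACCEPT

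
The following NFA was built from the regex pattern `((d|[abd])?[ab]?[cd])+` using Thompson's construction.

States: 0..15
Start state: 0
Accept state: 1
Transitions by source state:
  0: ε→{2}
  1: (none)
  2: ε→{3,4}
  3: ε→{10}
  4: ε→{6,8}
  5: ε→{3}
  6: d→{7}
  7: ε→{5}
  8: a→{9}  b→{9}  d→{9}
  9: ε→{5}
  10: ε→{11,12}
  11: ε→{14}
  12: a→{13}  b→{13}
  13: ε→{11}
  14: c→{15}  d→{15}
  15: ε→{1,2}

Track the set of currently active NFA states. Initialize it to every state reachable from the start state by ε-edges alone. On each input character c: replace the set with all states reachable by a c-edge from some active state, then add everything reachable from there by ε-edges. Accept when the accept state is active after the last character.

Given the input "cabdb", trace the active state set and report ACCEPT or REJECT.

initial (ε-close {0}): {0,2,3,4,6,8,10,11,12,14}
'c' @ 1: {1,2,3,4,6,8,10,11,12,14,15}  ✓accept
'a' @ 2: {3,5,9,10,11,12,13,14}
'b' @ 3: {11,13,14}
'd' @ 4: {1,2,3,4,6,8,10,11,12,14,15}  ✓accept
'b' @ 5: {3,5,9,10,11,12,13,14}
end set {3,5,9,10,11,12,13,14} — state 1 not in

Answer: REJECT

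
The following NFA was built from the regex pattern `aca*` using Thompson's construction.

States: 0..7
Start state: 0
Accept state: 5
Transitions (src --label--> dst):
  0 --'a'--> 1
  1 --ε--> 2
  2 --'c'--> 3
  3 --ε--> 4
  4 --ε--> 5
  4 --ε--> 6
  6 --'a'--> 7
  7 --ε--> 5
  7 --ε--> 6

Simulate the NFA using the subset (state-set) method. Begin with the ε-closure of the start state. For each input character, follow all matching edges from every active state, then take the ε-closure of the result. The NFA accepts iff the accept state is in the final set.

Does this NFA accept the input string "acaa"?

S₀ = ε-closure({0}) = {0}
'a' @ 1: {1,2}
'c' @ 2: {3,4,5,6}  [accepting]
'a' @ 3: {5,6,7}  [accepting]
'a' @ 4: {5,6,7}  [accepting]
end set {5,6,7} — state 5 in

Answer: ACCEPT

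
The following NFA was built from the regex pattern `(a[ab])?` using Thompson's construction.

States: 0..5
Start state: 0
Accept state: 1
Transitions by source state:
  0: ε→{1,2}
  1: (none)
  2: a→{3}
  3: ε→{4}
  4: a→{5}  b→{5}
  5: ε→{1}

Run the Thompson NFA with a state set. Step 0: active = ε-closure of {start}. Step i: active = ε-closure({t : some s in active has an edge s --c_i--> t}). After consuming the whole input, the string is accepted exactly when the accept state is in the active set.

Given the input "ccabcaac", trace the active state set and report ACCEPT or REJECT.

start: ε-closure({0}) = {0,1,2}
'c' @ 1: {}  — state set empty
rest 'cabcaac' ignored (set empty)
final: {}; accept 1 not in set

Answer: REJECT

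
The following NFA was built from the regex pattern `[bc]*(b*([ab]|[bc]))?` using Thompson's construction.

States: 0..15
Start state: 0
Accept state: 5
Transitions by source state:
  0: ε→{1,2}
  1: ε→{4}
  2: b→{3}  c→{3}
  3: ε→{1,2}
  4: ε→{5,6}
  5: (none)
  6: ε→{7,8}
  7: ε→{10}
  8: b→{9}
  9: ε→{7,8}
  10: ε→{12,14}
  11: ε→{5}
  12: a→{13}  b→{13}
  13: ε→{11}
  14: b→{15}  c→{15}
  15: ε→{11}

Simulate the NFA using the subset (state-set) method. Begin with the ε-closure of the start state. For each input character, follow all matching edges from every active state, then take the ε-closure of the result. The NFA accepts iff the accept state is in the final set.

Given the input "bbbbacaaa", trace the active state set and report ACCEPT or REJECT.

initial (ε-close {0}): {0,1,2,4,5,6,7,8,10,12,14}
'b' @ 1: {1,2,3,4,5,6,7,8,9,10,11,12,13,14,15}  (accept∈set)
'b' @ 2: {1,2,3,4,5,6,7,8,9,10,11,12,13,14,15}  (accept∈set)
'b' @ 3: {1,2,3,4,5,6,7,8,9,10,11,12,13,14,15}  (accept∈set)
'b' @ 4: {1,2,3,4,5,6,7,8,9,10,11,12,13,14,15}  (accept∈set)
'a' @ 5: {5,11,13}  (accept∈set)
'c' @ 6: {}  — no active states
rest 'aaa' ignored (set empty)
final: {}; accept 5 not in set

Answer: REJECT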